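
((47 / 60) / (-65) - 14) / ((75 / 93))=-1694057/97500 = -17.37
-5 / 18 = -0.28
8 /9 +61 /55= 2.00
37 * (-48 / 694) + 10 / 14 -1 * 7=-21484/2429 = -8.84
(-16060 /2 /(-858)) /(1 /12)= 1460/13 = 112.31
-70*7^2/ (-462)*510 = 41650/11 = 3786.36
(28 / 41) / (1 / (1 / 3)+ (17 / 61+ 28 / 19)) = 8113/56457 = 0.14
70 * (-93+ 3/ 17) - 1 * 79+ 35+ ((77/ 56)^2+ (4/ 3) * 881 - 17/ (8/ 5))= -17546333/3264 = -5375.71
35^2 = 1225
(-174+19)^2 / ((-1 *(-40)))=4805/8 = 600.62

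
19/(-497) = -0.04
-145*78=-11310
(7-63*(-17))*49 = 52822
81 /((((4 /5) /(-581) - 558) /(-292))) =34354530/810497 = 42.39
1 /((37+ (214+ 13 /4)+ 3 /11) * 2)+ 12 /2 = 67216/11199 = 6.00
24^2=576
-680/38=-340/19 = -17.89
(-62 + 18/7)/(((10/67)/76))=-1059136/35 = -30261.03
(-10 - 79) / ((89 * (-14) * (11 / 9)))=9/154 = 0.06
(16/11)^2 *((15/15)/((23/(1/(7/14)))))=512/2783 = 0.18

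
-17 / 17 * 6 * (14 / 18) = -14/3 = -4.67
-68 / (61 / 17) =-1156/61 = -18.95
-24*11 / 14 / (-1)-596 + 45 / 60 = -576.39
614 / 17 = 36.12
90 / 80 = 9/8 = 1.12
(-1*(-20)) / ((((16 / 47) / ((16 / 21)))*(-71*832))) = -235/310128 = 0.00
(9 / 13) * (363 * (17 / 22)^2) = 7803/52 = 150.06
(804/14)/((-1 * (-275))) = 402/1925 = 0.21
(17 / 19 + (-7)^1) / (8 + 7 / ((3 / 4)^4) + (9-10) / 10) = -93960/462061 = -0.20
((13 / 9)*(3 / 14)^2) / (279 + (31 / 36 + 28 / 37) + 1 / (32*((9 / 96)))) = 4329/18337123 = 0.00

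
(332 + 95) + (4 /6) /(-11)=14089/33 = 426.94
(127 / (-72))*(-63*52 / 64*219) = 2530983/128 = 19773.30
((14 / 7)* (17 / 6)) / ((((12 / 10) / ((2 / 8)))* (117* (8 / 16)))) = 85/4212 = 0.02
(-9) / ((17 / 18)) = -162/17 = -9.53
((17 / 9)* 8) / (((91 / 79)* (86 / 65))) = 26860/2709 = 9.92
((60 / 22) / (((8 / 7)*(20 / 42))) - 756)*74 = -2445219/44 = -55573.16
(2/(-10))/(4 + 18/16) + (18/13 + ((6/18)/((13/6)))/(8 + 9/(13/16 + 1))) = 680113/501020 = 1.36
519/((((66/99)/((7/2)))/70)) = 190732.50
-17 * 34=-578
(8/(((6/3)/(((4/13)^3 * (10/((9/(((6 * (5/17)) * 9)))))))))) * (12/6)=153600/37349 = 4.11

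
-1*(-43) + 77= 120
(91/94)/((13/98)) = 343/47 = 7.30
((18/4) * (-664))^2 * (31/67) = 276772464/67 = 4130932.30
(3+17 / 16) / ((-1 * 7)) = -65/112 = -0.58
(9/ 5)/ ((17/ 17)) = 9/5 = 1.80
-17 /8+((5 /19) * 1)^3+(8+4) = 9.89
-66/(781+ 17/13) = -143/1695 = -0.08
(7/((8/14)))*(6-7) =-49/4 = -12.25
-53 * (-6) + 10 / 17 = 5416/17 = 318.59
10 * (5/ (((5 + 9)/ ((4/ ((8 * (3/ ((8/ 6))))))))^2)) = 50/3969 = 0.01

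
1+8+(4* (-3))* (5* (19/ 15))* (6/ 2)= -219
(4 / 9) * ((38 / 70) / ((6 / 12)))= 152/315 = 0.48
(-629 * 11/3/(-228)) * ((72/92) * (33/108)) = 76109/31464 = 2.42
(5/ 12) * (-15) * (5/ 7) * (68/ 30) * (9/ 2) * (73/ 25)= -132.96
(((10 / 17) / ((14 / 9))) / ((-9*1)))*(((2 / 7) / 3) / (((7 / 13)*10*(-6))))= 13/104958 = 0.00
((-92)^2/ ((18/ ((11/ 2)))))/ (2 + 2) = 5819/9 = 646.56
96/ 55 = 1.75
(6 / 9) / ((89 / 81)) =54/89 = 0.61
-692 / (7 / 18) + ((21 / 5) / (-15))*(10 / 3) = -186938/105 = -1780.36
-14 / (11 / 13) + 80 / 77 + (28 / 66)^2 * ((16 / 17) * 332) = 5278562/129591 = 40.73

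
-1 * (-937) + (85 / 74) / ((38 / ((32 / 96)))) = 7904617/8436 = 937.01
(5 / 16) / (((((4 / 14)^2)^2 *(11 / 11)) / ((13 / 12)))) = 156065/3072 = 50.80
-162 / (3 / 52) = -2808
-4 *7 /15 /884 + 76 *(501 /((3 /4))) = 168295913/3315 = 50768.00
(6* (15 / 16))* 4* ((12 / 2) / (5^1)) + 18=45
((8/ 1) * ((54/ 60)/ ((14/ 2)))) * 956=34416/35 = 983.31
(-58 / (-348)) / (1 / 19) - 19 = -95/6 = -15.83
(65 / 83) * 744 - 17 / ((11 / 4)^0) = 46949/83 = 565.65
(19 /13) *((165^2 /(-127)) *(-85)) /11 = 3997125/1651 = 2421.03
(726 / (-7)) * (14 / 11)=-132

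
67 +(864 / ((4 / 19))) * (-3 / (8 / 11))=-16862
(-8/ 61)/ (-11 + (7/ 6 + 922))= -48/333853 = 0.00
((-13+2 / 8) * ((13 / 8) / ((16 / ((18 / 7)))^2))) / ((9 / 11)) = -65637/100352 = -0.65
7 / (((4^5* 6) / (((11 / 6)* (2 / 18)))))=77/331776 = 0.00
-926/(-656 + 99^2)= -926/9145 = -0.10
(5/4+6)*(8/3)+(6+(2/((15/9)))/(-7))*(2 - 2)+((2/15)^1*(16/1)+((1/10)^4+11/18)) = 1987009/90000 = 22.08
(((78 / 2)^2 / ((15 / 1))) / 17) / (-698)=-507/59330 = -0.01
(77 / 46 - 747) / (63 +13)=-34285/3496 = -9.81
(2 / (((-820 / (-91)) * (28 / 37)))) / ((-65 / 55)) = -407/1640 = -0.25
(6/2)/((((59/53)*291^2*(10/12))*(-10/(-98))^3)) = 12470794/346956875 = 0.04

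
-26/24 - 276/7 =-3403/84 = -40.51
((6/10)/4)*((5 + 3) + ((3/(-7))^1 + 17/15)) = 457/350 = 1.31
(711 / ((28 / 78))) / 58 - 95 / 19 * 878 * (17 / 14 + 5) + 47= -22086047/812 = -27199.57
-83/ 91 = -0.91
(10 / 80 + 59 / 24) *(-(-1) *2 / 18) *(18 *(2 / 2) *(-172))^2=2751312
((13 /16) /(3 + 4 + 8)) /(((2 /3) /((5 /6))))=13/192 = 0.07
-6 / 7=-0.86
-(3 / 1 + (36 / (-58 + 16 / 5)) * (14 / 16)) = -1329/548 = -2.43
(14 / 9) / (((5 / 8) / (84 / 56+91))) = 2072/9 = 230.22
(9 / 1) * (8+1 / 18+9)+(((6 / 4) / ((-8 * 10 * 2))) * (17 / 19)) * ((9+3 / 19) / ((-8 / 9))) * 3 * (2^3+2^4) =159.72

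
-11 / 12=-0.92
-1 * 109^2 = -11881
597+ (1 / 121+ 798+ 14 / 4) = 338439/242 = 1398.51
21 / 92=0.23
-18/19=-0.95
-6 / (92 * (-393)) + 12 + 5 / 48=1750577/144624 = 12.10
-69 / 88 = -0.78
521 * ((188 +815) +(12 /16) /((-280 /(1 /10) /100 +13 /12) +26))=5743504/11 = 522136.73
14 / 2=7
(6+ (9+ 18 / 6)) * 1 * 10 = 180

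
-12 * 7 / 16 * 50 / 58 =-525/116 = -4.53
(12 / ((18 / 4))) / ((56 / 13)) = 13/21 = 0.62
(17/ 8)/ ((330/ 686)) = 5831/1320 = 4.42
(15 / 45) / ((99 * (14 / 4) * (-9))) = -2/18711 = 0.00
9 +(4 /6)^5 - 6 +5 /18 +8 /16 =950/243 = 3.91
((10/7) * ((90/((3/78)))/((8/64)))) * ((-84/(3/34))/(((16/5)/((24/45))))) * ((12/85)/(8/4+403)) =-13312/9 = -1479.11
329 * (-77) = -25333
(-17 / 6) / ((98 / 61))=-1037/588 = -1.76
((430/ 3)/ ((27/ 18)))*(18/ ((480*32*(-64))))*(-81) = 1161/8192 = 0.14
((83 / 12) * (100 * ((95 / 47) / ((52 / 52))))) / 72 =197125/10152 = 19.42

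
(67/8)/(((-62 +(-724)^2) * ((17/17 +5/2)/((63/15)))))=201/10482280 = 0.00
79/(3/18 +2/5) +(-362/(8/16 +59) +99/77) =16019/119 = 134.61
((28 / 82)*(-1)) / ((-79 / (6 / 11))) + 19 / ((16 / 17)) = 11509511/570064 = 20.19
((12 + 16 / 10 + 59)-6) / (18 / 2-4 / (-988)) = 82251/11120 = 7.40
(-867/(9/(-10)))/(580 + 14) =1445/891 = 1.62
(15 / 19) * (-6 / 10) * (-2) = 18/19 = 0.95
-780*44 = -34320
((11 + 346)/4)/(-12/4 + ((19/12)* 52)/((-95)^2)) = -508725/17048 = -29.84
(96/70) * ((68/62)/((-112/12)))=-0.16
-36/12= -3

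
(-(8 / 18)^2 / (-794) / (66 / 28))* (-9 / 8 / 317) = -14/37377153 = 0.00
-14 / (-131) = 14/131 = 0.11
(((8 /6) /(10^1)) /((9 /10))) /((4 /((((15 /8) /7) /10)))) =1/1008 = 0.00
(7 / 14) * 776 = 388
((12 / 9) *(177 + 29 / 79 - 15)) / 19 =51308/4503 = 11.39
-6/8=-3/4 = -0.75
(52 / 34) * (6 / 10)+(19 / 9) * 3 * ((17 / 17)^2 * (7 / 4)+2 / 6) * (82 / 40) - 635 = -7430093/12240 = -607.03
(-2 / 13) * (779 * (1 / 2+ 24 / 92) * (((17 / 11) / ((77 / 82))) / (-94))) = 2714815/1700413 = 1.60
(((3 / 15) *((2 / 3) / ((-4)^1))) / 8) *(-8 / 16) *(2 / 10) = 1/2400 = 0.00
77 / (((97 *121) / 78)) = 546/1067 = 0.51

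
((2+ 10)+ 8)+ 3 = 23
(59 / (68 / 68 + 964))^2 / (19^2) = 3481/336172225 = 0.00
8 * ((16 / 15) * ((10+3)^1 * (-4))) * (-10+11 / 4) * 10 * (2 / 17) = 193024/51 = 3784.78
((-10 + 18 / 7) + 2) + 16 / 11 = -306/77 = -3.97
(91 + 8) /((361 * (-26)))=-99/9386 = -0.01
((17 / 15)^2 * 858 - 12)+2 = 81904/75 = 1092.05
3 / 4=0.75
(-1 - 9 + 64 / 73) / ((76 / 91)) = -10.92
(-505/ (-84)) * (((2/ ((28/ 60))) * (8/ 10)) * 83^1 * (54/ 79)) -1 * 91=4174559/3871 = 1078.42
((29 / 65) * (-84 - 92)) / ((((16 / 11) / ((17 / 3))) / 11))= -656183/195 = -3365.04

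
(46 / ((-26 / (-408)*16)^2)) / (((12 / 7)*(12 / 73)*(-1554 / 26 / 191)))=-92679121/184704 = -501.77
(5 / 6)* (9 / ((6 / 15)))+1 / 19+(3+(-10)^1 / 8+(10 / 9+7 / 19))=7535/342 = 22.03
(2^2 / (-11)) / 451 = -4/4961 = 0.00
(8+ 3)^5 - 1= 161050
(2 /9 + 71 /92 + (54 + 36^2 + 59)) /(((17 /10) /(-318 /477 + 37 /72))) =-3777125/29808 = -126.72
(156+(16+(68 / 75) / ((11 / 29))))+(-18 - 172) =-12878/825 = -15.61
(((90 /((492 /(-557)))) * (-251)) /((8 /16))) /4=2097105/164 = 12787.23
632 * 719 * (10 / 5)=908816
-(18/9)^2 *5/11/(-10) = 2/11 = 0.18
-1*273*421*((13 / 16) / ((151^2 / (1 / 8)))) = -1494129/2918528 = -0.51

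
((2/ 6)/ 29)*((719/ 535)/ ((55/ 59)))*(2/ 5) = 84842/12799875 = 0.01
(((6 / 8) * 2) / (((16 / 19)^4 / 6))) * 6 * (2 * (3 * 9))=95004009/16384 = 5798.58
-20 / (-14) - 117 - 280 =-2769/7 = -395.57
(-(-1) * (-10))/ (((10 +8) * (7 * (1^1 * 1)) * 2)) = -5/126 = -0.04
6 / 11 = 0.55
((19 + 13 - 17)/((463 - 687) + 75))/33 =-5/1639 = 0.00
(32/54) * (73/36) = 292/243 = 1.20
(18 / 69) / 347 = 6/7981 = 0.00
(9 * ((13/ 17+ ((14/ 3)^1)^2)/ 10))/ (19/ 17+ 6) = 3449/1210 = 2.85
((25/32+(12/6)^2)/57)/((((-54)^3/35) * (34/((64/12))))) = -35/11967264 = 0.00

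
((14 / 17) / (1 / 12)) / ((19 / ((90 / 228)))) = 1260/6137 = 0.21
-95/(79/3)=-285/79 = -3.61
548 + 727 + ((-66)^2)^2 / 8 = 2373117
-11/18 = -0.61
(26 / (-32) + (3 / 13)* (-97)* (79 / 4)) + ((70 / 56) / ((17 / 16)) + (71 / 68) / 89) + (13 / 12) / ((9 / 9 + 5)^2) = -110383721/249912 = -441.69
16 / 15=1.07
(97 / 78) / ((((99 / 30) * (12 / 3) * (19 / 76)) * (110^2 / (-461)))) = -44717/3114540 = -0.01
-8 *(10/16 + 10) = -85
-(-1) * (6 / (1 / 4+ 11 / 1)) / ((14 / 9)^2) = 54/245 = 0.22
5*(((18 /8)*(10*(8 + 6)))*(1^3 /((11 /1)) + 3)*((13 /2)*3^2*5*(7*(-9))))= -986792625/11 = -89708420.45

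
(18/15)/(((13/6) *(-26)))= -18/845 = -0.02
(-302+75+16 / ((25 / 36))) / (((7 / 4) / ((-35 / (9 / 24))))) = 163168/15 = 10877.87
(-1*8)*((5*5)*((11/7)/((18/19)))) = -331.75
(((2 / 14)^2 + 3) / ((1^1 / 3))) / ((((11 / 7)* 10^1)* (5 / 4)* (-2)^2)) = 222/1925 = 0.12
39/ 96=13/32 = 0.41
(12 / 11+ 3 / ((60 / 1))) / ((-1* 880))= -251/193600 = 0.00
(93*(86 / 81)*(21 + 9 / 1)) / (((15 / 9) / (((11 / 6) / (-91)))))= -29326/819 = -35.81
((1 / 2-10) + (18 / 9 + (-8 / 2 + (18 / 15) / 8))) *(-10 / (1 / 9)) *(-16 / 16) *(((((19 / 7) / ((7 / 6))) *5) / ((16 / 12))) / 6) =-582255/392 = -1485.34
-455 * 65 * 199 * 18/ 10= -10593765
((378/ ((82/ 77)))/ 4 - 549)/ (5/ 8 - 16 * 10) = 50322/17425 = 2.89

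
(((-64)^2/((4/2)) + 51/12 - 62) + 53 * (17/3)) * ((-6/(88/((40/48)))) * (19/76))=-32.54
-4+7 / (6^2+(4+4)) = -169/44 = -3.84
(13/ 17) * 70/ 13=70/17 = 4.12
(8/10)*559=2236/5 = 447.20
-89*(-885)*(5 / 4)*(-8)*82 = -64587300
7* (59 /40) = 10.32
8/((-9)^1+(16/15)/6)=-360/397 = -0.91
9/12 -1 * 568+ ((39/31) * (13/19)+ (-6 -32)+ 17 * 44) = 338347/2356 = 143.61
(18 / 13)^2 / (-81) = -4/169 = -0.02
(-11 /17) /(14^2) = -11/3332 = 0.00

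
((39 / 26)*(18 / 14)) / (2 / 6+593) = 81/24920 = 0.00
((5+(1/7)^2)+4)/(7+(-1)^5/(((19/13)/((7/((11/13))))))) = 46189/6860 = 6.73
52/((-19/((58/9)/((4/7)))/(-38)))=10556/9 = 1172.89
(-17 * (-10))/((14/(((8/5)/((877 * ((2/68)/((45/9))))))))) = 23120/6139 = 3.77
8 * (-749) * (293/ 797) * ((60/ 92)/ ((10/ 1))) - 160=-303.66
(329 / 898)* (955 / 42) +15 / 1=125705/5388 = 23.33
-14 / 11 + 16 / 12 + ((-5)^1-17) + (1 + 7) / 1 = -460/33 = -13.94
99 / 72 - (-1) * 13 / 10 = 107/40 = 2.68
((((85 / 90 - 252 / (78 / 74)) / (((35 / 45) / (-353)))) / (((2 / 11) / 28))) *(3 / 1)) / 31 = 1610712.72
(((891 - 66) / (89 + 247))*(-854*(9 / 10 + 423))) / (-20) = 2844369/64 = 44443.27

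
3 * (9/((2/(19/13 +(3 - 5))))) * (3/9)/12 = -21/104 = -0.20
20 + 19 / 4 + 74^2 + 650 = 24603/4 = 6150.75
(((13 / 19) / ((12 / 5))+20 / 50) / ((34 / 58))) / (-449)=-22649/8701620 = 0.00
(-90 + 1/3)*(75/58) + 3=-6551/58 = -112.95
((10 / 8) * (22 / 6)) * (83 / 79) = 4565/948 = 4.82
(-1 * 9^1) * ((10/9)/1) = -10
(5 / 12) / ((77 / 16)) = 20/231 = 0.09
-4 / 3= -1.33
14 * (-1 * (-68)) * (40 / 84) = 1360/3 = 453.33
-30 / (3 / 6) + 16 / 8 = -58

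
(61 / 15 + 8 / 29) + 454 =199379/435 = 458.34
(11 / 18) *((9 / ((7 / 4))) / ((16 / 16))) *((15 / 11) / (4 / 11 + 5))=330/413 = 0.80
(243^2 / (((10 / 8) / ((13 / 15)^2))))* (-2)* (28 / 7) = -35481888/125 = -283855.10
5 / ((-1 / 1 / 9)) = -45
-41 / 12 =-3.42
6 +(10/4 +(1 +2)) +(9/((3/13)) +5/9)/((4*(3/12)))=51.06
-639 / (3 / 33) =-7029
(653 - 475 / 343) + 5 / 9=2013251/3087 = 652.17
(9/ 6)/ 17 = 3/34 = 0.09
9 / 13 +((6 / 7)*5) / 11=1.08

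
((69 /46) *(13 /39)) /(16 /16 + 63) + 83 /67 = 10691/8576 = 1.25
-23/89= -0.26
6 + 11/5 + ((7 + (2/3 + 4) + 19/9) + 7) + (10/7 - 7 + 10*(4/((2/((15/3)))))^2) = 322373/315 = 1023.41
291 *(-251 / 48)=-24347/16 = -1521.69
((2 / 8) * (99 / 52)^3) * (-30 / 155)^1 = -2910897/8717696 = -0.33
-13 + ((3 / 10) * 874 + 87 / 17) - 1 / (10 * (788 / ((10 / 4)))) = 68136699/267920 = 254.32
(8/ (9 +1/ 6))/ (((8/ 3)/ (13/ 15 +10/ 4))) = 303/275 = 1.10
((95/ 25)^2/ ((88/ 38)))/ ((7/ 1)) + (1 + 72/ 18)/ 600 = 41539/46200 = 0.90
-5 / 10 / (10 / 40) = -2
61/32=1.91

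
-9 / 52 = -0.17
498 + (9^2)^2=7059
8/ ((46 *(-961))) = -4/22103 = 0.00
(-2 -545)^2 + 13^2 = 299378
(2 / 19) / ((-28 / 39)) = -39/266 = -0.15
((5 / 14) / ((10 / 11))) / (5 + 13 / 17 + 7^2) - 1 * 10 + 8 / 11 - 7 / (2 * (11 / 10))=-3569259/286748 = -12.45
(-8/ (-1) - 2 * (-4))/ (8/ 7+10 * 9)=56/319 = 0.18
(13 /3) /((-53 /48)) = -208/53 = -3.92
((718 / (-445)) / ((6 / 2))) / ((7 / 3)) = -718/3115 = -0.23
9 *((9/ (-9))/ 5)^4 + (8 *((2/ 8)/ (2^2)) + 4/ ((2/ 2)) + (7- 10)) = 1893/1250 = 1.51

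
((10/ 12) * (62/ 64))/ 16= 155/3072 = 0.05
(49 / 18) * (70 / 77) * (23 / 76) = 5635/7524 = 0.75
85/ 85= 1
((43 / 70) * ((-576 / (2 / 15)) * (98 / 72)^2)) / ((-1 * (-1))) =-14749/3 = -4916.33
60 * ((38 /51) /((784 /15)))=1425/1666 = 0.86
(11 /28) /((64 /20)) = 55/448 = 0.12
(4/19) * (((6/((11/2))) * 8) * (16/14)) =3072/1463 = 2.10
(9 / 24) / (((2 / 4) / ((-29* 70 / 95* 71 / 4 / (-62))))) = 43239/9424 = 4.59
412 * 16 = 6592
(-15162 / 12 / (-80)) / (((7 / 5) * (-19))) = -19/32 = -0.59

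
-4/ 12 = -1/3 = -0.33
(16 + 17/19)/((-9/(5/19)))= -535/1083 = -0.49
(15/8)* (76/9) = 95/6 = 15.83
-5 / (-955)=1/191 = 0.01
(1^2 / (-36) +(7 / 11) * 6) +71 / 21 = 19879/2772 = 7.17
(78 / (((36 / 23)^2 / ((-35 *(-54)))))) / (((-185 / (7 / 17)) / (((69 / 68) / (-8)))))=23251137/1368704 = 16.99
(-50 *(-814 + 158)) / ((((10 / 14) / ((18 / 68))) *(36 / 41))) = 235340/17 = 13843.53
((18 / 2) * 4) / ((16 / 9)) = 81/4 = 20.25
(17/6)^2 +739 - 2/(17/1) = 457109/612 = 746.91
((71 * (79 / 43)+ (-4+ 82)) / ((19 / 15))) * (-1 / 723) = -44815/196897 = -0.23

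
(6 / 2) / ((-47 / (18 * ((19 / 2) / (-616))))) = 513/28952 = 0.02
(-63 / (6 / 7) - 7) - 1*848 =-1857/2 = -928.50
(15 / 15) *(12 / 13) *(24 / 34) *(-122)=-17568/221 = -79.49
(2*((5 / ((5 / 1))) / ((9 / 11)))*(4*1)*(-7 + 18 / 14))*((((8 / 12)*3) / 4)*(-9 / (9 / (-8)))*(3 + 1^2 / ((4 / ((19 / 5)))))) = -55616/63 = -882.79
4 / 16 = 1/4 = 0.25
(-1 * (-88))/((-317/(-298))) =82.73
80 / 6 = 40/3 = 13.33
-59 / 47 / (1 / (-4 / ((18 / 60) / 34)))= 80240/141 = 569.08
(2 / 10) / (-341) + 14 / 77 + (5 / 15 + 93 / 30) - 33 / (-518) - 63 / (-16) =161428159/21196560 = 7.62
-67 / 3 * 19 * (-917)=1167341/3 = 389113.67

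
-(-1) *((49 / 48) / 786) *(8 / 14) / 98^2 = 1/12940704 = 0.00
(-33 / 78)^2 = 121/676 = 0.18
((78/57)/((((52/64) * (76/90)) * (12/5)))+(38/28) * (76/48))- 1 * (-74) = 4668673/60648 = 76.98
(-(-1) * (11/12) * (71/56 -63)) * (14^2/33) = -24199/72 = -336.10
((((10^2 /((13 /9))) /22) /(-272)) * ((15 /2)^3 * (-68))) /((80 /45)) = 6834375/36608 = 186.69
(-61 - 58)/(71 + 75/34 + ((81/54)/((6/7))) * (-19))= -8092/2717 = -2.98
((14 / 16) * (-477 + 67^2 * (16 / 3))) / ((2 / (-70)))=-17246285/24 = -718595.21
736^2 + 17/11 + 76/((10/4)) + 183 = 29805102/55 = 541910.95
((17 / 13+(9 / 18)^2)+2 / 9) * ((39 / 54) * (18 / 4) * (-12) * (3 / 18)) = -833/72 = -11.57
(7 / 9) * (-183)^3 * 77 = -367028277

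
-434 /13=-33.38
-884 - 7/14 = -1769/2 = -884.50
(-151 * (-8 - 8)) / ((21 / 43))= 103888/21 = 4947.05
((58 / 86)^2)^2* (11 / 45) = 7780091/153846045 = 0.05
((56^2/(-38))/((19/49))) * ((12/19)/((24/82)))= -3150112/6859 = -459.27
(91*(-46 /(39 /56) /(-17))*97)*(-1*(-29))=50724016/51 = 994588.55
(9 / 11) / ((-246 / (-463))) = 1389/902 = 1.54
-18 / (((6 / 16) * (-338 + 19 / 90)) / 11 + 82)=-47520/186079 = -0.26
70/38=35/19 = 1.84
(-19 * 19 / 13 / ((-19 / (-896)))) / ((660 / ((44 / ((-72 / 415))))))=176624/351 = 503.20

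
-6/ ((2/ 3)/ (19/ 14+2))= -423/14 = -30.21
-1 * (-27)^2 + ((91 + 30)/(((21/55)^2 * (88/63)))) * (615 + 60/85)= 347595417/952 = 365121.24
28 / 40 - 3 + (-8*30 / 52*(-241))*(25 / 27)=1202309/1170 = 1027.61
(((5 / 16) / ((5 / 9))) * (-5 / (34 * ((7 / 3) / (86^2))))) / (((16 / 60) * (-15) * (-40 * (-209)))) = 49923/6366976 = 0.01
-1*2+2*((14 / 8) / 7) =-3/2 = -1.50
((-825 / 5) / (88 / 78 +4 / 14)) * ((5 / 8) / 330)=-1365/6176 = -0.22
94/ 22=47/11 = 4.27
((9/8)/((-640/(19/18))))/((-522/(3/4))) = 19/7127040 = 0.00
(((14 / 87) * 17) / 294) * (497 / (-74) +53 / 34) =-3244/67599 = -0.05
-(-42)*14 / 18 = 98/3 = 32.67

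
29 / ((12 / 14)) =203/6 = 33.83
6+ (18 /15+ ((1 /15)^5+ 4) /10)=57712501/7593750 = 7.60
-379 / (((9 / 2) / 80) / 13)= -788320/9 = -87591.11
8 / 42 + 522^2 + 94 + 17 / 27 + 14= 272592.82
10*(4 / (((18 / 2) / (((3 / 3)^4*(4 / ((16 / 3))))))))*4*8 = 106.67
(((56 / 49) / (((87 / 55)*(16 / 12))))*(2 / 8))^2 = 3025/164836 = 0.02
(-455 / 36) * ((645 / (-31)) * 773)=75618725/372 = 203276.14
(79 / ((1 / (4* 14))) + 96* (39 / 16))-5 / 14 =65207/14 = 4657.64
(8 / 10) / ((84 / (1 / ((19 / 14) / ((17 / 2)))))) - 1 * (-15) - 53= -10813/285 = -37.94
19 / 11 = 1.73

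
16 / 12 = 1.33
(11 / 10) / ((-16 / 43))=-2.96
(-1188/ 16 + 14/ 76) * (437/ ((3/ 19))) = -2459873/12 = -204989.42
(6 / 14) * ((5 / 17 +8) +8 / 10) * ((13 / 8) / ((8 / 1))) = 30147/38080 = 0.79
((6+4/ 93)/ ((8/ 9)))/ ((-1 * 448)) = -843/55552 = -0.02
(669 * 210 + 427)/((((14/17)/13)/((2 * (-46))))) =-204651746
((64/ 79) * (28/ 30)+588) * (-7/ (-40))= 1220933/11850 = 103.03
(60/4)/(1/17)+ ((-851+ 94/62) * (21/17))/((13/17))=-450249/403 = -1117.24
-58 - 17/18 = -1061/18 = -58.94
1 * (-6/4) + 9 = 15/2 = 7.50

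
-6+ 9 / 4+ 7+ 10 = 53/4 = 13.25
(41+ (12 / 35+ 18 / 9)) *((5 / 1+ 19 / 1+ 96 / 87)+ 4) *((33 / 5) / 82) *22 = 11335764/5075 = 2233.65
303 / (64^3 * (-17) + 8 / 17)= -5151/75759608 = 0.00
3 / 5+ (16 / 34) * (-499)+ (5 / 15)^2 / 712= -127576787/544680 = -234.22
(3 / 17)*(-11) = -33/17 = -1.94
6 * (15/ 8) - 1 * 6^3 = -819/4 = -204.75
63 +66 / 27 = 589/9 = 65.44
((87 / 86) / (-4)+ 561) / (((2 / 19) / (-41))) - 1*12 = -218422.99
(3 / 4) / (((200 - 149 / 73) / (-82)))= -2993/9634 = -0.31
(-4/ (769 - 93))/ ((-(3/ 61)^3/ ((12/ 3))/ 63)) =12535.44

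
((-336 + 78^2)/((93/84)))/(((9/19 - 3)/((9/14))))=-1321.11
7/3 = 2.33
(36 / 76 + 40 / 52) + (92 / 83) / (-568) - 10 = -8.76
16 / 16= 1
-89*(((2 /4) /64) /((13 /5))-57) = 8441027/1664 = 5072.73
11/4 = 2.75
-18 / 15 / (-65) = 6/325 = 0.02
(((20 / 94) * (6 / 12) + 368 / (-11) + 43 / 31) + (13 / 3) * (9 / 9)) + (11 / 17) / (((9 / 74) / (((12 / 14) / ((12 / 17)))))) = -21.17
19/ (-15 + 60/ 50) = -95/69 = -1.38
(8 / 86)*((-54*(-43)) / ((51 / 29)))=2088/17 = 122.82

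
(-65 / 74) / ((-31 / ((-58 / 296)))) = -1885/339512 = -0.01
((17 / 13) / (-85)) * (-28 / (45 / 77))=2156/2925 = 0.74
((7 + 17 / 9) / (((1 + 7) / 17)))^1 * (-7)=-132.22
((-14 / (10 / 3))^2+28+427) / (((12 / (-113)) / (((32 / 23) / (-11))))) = 10681664/18975 = 562.93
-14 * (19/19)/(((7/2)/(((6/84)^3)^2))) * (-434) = 31/134456 = 0.00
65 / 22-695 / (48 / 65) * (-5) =2486185/528 = 4708.68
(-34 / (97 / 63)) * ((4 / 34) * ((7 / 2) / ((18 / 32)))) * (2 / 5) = -3136/485 = -6.47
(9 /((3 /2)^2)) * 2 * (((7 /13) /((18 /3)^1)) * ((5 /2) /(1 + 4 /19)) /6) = 665/2691 = 0.25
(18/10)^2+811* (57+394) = 9144106/25 = 365764.24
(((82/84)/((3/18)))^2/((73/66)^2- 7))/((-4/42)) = 10983654/176141 = 62.36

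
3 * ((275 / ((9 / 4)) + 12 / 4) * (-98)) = -110446/3 = -36815.33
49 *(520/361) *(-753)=-19186440/361 = -53148.03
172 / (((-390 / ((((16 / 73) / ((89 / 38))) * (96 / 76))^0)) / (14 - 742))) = 4816/15 = 321.07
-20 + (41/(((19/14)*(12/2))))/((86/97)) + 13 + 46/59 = -156533/289218 = -0.54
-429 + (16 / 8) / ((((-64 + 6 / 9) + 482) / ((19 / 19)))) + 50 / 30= -805087/1884 = -427.33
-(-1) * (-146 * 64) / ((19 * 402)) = -1.22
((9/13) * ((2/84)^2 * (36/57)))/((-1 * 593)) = -3/7177079 = 0.00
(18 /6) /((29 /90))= 270/29 = 9.31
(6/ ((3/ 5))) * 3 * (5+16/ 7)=1530/7 = 218.57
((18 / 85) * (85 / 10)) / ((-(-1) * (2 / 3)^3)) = 243/40 = 6.08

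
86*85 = 7310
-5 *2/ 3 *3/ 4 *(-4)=10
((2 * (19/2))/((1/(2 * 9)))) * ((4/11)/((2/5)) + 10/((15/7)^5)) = 71763152/185625 = 386.60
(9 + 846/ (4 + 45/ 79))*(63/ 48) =1471743/5776 = 254.80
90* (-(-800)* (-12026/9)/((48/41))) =-246533000/3 = -82177666.67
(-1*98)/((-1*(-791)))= -0.12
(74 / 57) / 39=74/2223 = 0.03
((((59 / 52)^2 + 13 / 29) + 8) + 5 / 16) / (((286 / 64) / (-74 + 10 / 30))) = -165.64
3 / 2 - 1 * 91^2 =-16559/2 = -8279.50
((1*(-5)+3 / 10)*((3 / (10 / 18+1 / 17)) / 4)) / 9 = -51/80 = -0.64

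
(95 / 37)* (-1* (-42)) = 3990/37 = 107.84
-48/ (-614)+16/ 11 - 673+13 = -2223644/3377 = -658.47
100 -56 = 44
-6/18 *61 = -61/3 = -20.33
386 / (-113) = -386/113 = -3.42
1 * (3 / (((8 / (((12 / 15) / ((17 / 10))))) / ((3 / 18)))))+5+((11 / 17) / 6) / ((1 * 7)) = 5.04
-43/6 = -7.17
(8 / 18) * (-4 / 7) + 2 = 110/63 = 1.75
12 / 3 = 4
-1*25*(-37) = 925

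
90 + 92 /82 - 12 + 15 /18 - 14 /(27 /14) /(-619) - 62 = 17.97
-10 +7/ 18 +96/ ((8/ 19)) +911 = 20329/18 = 1129.39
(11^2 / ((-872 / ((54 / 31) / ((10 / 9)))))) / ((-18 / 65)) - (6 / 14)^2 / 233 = 0.78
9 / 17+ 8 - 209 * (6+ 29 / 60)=-1373417/1020 = -1346.49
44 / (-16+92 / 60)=-660/217 = -3.04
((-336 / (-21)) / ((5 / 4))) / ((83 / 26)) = 1664/415 = 4.01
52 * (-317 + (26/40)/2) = -164671/10 = -16467.10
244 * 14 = 3416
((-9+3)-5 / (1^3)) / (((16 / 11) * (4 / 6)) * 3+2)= -121/54 = -2.24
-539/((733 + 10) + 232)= -539/975 = -0.55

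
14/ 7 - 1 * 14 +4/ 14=-82/7 = -11.71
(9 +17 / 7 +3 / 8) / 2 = 661/112 = 5.90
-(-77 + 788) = -711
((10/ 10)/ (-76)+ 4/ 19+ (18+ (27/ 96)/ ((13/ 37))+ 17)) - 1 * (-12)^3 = 1764.00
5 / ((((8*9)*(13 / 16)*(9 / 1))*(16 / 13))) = 5/648 = 0.01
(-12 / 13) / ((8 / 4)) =-6/13 = -0.46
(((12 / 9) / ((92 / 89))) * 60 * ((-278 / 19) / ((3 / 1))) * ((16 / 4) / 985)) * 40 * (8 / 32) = -3958720/258267 = -15.33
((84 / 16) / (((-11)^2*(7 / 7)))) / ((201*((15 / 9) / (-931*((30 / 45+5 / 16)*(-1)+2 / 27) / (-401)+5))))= 319543/851146560 = 0.00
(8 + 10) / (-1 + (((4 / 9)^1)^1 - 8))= -162/77 = -2.10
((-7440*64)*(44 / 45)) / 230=-698368/345 = -2024.26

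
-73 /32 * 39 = -2847/32 = -88.97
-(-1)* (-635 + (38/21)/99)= -634.98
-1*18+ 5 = -13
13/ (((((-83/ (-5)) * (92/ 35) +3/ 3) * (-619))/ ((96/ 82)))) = -109200/198235369 = 0.00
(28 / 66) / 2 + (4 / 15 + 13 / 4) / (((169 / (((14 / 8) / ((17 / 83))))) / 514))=347369197/3792360 = 91.60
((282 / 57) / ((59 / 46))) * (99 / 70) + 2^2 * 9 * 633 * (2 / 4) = 447257628/39235 = 11399.46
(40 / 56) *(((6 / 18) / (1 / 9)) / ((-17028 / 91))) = -65/5676 = -0.01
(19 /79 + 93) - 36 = 4522/79 = 57.24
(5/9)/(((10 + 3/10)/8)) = 400/927 = 0.43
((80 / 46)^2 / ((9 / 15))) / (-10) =-800/1587 = -0.50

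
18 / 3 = 6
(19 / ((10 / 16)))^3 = 3511808/125 = 28094.46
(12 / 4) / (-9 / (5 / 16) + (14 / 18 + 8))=-0.15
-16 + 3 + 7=-6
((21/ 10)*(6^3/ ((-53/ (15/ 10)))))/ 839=-3402/222335 = -0.02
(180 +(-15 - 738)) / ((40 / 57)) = -32661/40 = -816.52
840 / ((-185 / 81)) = -13608/37 = -367.78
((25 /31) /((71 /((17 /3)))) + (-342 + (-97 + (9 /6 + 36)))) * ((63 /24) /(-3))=37109513/105648 = 351.26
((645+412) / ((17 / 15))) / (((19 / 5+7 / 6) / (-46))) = -21879900/2533 = -8637.94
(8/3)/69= 8/207 = 0.04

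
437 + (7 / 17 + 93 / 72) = 178991/408 = 438.70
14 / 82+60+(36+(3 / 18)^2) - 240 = -212251/1476 = -143.80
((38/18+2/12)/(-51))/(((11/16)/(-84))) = 9184/1683 = 5.46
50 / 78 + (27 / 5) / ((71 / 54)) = 65737/13845 = 4.75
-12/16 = -3/4 = -0.75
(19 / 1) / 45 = 19/45 = 0.42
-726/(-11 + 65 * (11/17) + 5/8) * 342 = -33767712/4309 = -7836.55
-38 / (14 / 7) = -19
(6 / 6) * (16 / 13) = 16/13 = 1.23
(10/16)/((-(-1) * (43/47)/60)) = 3525/86 = 40.99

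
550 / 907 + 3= 3271/907 = 3.61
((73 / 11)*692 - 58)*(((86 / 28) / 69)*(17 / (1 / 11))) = 6076803/161 = 37744.12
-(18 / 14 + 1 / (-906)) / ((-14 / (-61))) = -496967/88788 = -5.60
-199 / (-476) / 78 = 199/37128 = 0.01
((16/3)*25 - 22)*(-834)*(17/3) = -1578484/3 = -526161.33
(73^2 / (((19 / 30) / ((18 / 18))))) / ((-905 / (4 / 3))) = -12.40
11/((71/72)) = 792/71 = 11.15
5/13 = 0.38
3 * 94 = 282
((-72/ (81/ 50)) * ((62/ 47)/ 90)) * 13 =-32240/3807 = -8.47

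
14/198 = 7/99 = 0.07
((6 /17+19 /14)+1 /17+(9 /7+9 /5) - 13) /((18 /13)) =-14001/2380 = -5.88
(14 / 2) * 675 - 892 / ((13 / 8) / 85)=-545135/13 = -41933.46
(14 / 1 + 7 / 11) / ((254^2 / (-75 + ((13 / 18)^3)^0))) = -5957/354838 = -0.02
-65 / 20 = -13/4 = -3.25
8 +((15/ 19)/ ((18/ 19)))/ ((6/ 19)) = 383/36 = 10.64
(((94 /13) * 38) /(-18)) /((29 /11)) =-19646/3393 = -5.79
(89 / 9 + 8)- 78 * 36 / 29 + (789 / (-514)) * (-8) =-4471255/67077 = -66.66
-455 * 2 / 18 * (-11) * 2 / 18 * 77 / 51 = 385385/4131 = 93.29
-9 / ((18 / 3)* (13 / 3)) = -9/26 = -0.35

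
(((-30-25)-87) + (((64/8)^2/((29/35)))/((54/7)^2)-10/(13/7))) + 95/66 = -874584547/6046326 = -144.65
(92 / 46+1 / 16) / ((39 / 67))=737/208 = 3.54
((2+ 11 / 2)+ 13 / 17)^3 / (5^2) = 22188041/982600 = 22.58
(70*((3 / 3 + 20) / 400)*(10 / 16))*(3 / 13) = 441/832 = 0.53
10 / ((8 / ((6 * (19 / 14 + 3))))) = 915/28 = 32.68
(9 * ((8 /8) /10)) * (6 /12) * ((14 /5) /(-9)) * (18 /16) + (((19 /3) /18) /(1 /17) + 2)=84499/10800 = 7.82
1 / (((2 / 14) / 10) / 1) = 70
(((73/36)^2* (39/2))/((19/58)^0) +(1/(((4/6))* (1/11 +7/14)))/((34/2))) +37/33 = 171080995/2100384 = 81.45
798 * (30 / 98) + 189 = 3033/7 = 433.29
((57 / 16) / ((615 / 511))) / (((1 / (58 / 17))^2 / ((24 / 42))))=1166467/59245 = 19.69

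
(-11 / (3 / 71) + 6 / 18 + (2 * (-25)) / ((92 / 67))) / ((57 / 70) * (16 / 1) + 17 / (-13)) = -6203925/245318 = -25.29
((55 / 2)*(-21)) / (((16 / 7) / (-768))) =194040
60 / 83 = 0.72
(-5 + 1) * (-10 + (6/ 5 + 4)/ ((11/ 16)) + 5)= -564/55 = -10.25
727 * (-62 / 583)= -45074/583 = -77.31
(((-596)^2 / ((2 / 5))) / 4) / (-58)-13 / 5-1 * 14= -557432/145 = -3844.36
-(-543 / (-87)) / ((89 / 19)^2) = -65341/229709 = -0.28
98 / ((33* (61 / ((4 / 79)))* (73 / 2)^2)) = 1568/847454883 = 0.00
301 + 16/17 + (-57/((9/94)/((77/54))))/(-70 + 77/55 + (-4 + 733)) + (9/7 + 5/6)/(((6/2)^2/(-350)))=992343311/4546854 = 218.25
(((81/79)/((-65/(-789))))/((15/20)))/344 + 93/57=14094667/8390590 = 1.68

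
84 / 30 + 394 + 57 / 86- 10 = 166609/430 = 387.46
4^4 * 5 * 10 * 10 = 128000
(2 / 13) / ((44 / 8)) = 4/143 = 0.03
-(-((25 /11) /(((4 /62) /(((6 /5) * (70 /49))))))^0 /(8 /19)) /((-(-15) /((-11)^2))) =19.16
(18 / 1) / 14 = 9/7 = 1.29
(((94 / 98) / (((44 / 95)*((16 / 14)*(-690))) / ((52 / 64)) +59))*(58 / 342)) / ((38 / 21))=-17719/76973370 = 0.00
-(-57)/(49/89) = 5073/49 = 103.53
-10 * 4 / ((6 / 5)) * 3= -100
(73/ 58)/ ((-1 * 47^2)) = -73/128122 = 0.00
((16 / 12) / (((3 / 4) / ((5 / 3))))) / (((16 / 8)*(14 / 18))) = 40/21 = 1.90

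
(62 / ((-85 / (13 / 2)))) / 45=-403/3825 = -0.11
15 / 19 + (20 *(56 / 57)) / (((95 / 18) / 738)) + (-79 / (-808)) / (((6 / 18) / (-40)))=2736.62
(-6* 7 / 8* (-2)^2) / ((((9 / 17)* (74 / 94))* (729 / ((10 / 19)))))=-55930/1537461 = -0.04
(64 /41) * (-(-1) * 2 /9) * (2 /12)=64/1107 = 0.06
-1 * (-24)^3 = 13824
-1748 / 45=-38.84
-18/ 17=-1.06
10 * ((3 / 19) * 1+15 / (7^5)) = 507060/319333 = 1.59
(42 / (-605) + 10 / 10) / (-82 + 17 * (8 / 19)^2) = -0.01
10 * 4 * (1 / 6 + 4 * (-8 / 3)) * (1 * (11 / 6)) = -770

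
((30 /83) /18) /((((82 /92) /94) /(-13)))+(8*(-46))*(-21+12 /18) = 25369828/3403 = 7455.14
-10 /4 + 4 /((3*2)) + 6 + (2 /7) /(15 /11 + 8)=18157/4326 = 4.20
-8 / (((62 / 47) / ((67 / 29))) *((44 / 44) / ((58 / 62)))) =-12596/961 = -13.11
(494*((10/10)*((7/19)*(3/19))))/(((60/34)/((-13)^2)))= 261443/95 = 2752.03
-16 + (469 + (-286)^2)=82249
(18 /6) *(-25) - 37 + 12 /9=-332/3 = -110.67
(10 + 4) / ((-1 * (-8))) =7/4 = 1.75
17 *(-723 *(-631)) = 7755621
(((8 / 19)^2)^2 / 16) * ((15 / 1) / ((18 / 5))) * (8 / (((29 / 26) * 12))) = 166400/34013781 = 0.00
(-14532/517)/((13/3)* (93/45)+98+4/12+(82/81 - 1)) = -5885460/22467269 = -0.26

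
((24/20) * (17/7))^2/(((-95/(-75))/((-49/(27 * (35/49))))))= -8092/475 = -17.04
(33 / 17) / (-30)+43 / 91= 6309/15470 = 0.41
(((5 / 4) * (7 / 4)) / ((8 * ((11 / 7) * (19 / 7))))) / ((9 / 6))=1715/40128 = 0.04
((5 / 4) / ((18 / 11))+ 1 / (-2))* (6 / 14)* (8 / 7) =19/147 = 0.13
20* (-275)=-5500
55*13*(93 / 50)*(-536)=-3564132/5 = -712826.40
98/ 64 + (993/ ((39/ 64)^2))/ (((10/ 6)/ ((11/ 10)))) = 238823601/135200 = 1766.45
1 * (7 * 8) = 56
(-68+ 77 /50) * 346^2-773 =-198927459/25 = -7957098.36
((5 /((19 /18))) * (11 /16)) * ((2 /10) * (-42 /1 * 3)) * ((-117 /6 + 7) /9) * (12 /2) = 51975/76 = 683.88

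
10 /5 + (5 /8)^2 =153/64 = 2.39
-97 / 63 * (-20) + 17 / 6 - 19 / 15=20387/630 = 32.36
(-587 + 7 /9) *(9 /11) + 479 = -7/11 = -0.64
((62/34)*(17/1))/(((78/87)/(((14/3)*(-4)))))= -25172/39 = -645.44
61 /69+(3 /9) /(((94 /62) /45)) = 34952/3243 = 10.78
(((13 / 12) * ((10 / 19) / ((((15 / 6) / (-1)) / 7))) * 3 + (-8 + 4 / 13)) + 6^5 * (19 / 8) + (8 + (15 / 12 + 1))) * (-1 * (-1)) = 18244179/988 = 18465.77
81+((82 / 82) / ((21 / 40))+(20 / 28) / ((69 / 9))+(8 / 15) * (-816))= -850568/2415 = -352.20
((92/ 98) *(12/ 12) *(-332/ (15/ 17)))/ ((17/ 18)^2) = -1649376/4165 = -396.01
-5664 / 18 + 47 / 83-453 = -191008/249 = -767.10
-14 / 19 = -0.74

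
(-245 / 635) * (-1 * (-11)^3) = -65219/127 = -513.54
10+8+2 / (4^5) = 9217/512 = 18.00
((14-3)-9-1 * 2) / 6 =0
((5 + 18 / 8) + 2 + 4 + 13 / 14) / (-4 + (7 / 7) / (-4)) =-397/119 = -3.34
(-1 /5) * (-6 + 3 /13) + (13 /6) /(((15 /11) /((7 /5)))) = 19763/5850 = 3.38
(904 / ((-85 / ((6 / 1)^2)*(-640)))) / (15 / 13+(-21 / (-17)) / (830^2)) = 30359823/58556591 = 0.52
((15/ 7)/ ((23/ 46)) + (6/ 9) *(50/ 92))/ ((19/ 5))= 11225/9177 = 1.22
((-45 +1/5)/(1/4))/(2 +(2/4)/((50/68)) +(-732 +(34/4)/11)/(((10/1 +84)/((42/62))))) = 287203840/4150439 = 69.20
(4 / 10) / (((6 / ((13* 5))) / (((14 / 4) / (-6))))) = -91/36 = -2.53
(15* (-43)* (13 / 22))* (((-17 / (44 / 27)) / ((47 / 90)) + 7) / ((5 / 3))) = 67500927/22748 = 2967.33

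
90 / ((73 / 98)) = 8820/73 = 120.82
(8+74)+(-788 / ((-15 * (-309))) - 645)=-2610293/4635 = -563.17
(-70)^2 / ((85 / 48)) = 2767.06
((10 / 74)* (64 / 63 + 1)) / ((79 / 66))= 13970/61383 = 0.23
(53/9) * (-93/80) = -1643/240 = -6.85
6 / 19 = 0.32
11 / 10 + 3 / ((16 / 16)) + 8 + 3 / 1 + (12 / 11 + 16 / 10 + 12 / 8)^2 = 395231/12100 = 32.66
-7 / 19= -0.37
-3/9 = -1/3 = -0.33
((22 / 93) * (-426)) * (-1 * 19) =59356/31 = 1914.71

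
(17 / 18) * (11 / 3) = 187/54 = 3.46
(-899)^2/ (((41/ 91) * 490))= 10506613/2870 = 3660.84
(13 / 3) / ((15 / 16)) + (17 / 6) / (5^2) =2131/450 = 4.74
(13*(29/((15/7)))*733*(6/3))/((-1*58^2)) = -66703/870 = -76.67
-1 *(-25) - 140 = -115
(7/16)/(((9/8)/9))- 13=-19/2 = -9.50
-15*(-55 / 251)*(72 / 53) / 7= 59400/93121 = 0.64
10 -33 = -23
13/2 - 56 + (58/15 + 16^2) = 6311/30 = 210.37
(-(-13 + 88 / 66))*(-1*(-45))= 525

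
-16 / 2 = -8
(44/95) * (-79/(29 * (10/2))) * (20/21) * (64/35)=-889856/2024925 = -0.44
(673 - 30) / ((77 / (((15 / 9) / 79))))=3215/18249 = 0.18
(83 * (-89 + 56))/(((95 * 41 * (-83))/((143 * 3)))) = 14157/3895 = 3.63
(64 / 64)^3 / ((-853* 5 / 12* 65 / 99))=-1188/277225 = 0.00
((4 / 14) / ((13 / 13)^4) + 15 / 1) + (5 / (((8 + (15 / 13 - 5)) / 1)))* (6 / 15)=2980/189 = 15.77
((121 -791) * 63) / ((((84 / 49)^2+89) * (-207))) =45962/20723 = 2.22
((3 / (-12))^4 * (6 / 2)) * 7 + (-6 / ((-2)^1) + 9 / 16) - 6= -603/256 = -2.36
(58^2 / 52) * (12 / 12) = 841/13 = 64.69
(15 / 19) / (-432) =-5/2736 = 0.00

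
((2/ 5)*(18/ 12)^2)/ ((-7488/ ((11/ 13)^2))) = -121/1406080 = 0.00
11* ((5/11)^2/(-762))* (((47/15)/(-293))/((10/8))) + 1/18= 45501/818642 = 0.06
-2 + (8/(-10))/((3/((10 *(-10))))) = 74/3 = 24.67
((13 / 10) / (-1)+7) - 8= -23/10 = -2.30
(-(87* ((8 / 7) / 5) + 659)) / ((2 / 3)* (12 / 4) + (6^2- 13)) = -23761/875 = -27.16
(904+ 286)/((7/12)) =2040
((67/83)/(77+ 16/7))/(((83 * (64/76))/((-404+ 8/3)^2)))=23.46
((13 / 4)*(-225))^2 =8555625/16 = 534726.56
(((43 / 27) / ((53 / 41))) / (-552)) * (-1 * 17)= 0.04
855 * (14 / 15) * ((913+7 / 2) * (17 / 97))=12433239/97 = 128177.72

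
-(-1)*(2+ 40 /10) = 6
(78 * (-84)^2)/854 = 39312/61 = 644.46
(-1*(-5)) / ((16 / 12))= 15/4 = 3.75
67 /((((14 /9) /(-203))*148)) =-17487/296 = -59.08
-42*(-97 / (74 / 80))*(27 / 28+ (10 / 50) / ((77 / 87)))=2133612/407 = 5242.29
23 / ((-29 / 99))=-2277/29 = -78.52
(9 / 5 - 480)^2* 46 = 262976526/25 = 10519061.04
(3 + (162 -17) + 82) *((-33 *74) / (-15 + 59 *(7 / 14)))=-1123320/29 = -38735.17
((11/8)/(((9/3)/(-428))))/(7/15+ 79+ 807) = -5885/26594 = -0.22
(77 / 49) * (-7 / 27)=-11/27 = -0.41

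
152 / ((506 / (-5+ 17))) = 912/253 = 3.60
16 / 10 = 8/5 = 1.60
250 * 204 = 51000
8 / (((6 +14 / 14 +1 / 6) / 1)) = 48/43 = 1.12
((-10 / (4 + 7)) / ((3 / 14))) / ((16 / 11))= -35/12 = -2.92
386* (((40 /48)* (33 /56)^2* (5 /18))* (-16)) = -583825/1176 = -496.45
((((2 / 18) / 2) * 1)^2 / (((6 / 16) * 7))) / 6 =1/5103 = 0.00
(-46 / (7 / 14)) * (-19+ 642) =-57316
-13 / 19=-0.68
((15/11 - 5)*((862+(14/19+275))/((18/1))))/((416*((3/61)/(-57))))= 6593185/10296 = 640.36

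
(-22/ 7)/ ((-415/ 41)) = 902/2905 = 0.31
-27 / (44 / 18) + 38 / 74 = -8573/814 = -10.53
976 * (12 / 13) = 11712/13 = 900.92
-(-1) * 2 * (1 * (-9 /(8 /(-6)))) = 27/2 = 13.50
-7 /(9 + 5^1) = -0.50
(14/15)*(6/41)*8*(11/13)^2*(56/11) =137984/34645 = 3.98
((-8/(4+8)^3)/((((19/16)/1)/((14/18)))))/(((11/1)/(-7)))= 98/50787 = 0.00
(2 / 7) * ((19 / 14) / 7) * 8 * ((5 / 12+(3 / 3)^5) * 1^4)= 646/1029 = 0.63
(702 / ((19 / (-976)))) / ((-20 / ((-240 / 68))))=-2055456/323 = -6363.64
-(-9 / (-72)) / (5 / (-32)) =4/5 = 0.80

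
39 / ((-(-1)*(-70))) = -39/70 = -0.56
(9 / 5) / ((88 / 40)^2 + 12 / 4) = 45/196 = 0.23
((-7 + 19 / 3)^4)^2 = 256/6561 = 0.04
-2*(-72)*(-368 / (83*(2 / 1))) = -26496/83 = -319.23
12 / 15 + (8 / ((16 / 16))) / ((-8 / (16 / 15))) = -4/15 = -0.27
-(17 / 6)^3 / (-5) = 4.55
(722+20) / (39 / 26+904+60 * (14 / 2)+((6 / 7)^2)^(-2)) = 961632/1720249 = 0.56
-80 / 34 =-40/17 = -2.35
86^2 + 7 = 7403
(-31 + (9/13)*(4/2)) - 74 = -1347/13 = -103.62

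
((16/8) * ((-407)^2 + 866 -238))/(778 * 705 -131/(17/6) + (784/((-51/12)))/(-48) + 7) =16960254/27971185 = 0.61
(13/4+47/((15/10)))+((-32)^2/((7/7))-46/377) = 4788479/4524 = 1058.46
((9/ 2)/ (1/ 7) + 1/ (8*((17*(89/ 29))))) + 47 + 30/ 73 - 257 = -157355935/883592 = -178.09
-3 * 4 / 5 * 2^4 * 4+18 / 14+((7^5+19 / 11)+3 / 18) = 16656.58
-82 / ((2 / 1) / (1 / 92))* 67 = -29.86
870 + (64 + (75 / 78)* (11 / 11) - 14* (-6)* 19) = 65805/26 = 2530.96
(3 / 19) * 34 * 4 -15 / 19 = 393/19 = 20.68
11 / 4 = 2.75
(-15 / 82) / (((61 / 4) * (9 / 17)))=-170/7503 = -0.02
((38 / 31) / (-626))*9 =-171/9703 = -0.02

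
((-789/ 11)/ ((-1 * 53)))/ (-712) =-789/415096 = 0.00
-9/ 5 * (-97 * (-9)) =-7857/5 = -1571.40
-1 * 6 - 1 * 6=-12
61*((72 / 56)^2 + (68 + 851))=2751832/49 = 56159.84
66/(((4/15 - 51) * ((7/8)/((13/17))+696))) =-102960/55174783 = 0.00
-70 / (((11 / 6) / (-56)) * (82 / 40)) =470400/451 = 1043.02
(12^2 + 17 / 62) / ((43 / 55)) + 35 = 585285/2666 = 219.54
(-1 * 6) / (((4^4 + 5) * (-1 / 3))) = 2/29 = 0.07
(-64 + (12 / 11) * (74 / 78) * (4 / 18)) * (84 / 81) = -2298016/34749 = -66.13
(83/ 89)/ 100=0.01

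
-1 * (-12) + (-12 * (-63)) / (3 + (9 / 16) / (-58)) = 244956/925 = 264.82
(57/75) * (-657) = -12483/25 = -499.32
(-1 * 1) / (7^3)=-1/343 = 0.00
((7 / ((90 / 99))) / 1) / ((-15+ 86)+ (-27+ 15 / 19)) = 1463/8510 = 0.17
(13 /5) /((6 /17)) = 221/30 = 7.37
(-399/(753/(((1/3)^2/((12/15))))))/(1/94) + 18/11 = -262481/49698 = -5.28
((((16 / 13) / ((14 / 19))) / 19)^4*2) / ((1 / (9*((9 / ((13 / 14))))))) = 1327104/127353499 = 0.01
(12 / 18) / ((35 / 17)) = 34/105 = 0.32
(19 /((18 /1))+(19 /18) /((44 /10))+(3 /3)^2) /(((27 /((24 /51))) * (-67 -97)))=-101/414018 = 0.00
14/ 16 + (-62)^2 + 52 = 31175/8 = 3896.88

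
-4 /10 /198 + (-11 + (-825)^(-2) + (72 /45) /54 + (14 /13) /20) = -579651797/53088750 = -10.92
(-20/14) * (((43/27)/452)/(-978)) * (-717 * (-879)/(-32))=-15055805/148530816 = -0.10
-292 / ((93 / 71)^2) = -1471972/8649 = -170.19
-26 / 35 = -0.74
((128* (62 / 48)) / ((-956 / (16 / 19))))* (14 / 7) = -3968/13623 = -0.29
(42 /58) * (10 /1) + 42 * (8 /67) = 23814/1943 = 12.26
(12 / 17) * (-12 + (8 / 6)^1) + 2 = -94/17 = -5.53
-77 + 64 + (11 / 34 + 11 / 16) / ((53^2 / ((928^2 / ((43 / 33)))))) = 461758873/2053379 = 224.88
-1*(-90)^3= 729000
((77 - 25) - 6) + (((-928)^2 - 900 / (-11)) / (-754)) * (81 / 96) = -60896795/66352 = -917.78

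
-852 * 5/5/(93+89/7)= -1491/185 = -8.06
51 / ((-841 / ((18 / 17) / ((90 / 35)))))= -21/841 = -0.02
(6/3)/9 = 2/9 = 0.22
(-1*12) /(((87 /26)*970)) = -52/14065 = 0.00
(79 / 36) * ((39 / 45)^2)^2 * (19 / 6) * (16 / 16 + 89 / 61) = 42870061/4446900 = 9.64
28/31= 0.90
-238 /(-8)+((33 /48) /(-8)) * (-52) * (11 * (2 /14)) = 8237/224 = 36.77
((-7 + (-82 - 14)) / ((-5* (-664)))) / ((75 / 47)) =-4841/249000 = -0.02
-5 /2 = -2.50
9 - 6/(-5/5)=15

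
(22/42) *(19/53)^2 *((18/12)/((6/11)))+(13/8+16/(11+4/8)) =34748221/10853976 = 3.20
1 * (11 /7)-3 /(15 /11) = -22/35 = -0.63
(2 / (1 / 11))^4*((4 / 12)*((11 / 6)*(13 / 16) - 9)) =-10556161/18 = -586453.39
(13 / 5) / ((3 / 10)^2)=260/9 = 28.89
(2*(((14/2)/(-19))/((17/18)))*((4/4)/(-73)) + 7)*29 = 4793845/23579 = 203.31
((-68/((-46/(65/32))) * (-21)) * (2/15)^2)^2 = 2393209/1904400 = 1.26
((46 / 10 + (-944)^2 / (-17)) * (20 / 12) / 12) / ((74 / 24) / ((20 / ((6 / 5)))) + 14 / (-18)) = 222764450/18139 = 12280.97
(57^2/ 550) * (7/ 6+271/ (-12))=-278331/2200 = -126.51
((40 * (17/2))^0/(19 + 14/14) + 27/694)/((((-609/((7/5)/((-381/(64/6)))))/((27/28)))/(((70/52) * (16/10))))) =4936/415350325 = 0.00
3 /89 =0.03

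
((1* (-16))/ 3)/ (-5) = 16/15 = 1.07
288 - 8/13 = 3736/13 = 287.38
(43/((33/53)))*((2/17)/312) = 2279/87516 = 0.03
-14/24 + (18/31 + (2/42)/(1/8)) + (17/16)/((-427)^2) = 102626761/271305552 = 0.38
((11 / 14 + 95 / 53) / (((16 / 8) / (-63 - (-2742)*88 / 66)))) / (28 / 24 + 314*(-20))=-20620227/27953366 = -0.74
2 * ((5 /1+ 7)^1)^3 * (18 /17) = 62208/17 = 3659.29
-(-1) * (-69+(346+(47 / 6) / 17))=28301/102 = 277.46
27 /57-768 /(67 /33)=-480933/1273 = -377.79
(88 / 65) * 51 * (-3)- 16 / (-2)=-12944/65 = -199.14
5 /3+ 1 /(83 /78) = 649/249 = 2.61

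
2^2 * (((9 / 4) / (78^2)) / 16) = 1/10816 = 0.00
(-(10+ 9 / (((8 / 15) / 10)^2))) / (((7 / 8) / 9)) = -65295/2 = -32647.50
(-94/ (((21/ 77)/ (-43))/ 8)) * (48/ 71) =5691136/71 = 80156.85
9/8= 1.12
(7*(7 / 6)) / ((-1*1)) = -8.17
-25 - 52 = -77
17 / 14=1.21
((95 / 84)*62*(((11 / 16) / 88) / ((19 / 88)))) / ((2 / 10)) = 8525/672 = 12.69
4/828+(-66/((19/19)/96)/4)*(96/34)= -15738607/3519 = -4472.47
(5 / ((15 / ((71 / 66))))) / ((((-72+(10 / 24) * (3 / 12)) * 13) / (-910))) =5680/16269 = 0.35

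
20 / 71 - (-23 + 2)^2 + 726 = 20255/71 = 285.28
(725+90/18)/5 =146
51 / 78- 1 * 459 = -11917/26 = -458.35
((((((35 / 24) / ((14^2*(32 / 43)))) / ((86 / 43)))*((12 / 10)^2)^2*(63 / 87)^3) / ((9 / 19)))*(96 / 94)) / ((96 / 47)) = 3242673/780448000 = 0.00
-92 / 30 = -46/15 = -3.07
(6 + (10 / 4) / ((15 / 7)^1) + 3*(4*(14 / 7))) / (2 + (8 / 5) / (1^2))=935/108 = 8.66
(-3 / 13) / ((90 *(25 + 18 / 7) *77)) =-1/827970 = 0.00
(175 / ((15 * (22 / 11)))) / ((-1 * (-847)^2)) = -5/614922 = 0.00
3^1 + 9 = 12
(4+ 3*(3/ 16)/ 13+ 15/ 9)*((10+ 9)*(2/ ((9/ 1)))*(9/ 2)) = 67697/624 = 108.49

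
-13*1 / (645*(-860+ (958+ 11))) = -13/70305 = 0.00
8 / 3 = 2.67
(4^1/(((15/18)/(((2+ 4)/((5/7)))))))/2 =504/25 = 20.16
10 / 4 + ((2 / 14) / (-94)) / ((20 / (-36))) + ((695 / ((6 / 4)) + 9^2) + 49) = 2940451/4935 = 595.84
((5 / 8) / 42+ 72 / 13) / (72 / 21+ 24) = 0.20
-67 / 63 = -1.06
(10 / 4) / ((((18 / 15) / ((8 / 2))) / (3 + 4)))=175/3 = 58.33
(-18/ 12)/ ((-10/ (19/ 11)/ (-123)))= -7011/220 = -31.87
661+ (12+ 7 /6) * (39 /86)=114719/172 = 666.97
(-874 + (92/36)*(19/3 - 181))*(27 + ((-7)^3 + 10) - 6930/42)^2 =-878736850/3 = -292912283.33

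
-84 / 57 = -1.47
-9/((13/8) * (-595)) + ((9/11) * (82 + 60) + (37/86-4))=824085397/7317310 = 112.62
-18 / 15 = -6/5 = -1.20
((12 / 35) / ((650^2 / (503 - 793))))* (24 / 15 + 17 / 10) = -2871/3696875 = 0.00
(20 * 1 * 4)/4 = 20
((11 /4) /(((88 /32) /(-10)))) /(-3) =10/3 = 3.33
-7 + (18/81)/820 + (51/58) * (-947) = -44928503/53505 = -839.71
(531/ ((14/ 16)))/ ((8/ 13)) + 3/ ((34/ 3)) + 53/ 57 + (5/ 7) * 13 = 13520189/13566 = 996.62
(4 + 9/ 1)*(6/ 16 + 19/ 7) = 2249/56 = 40.16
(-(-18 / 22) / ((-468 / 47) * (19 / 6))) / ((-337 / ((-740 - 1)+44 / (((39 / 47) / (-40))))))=-5246093/23806354 = -0.22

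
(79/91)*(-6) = -474/91 = -5.21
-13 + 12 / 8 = -23/2 = -11.50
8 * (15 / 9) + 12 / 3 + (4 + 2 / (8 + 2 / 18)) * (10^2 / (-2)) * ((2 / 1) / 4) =-19454/219 = -88.83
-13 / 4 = -3.25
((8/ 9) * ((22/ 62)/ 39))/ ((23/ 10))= 880/250263 = 0.00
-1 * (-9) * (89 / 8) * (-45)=-36045/8 = -4505.62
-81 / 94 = -0.86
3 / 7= 0.43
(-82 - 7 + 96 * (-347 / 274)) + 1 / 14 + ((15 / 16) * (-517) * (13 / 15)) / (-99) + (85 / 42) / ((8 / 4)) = -4049177/19728 = -205.25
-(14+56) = -70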